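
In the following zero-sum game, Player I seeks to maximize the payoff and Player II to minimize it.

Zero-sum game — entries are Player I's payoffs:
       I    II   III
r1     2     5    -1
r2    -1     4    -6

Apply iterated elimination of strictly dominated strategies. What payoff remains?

Column II is strictly dominated by I for Player II (2<5, -1<4); eliminate II.
Column I is strictly dominated by III for Player II (-1<2, -6<-1); eliminate I.
Row r2 is strictly dominated by row r1 (-1>-6); eliminate r2.
Only (r1, III) remains, with payoff -1.

-1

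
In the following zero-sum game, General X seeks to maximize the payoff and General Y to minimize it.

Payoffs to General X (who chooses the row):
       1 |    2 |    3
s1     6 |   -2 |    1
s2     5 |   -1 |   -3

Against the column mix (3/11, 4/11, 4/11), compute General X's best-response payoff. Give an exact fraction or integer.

s1: (6)·(3/11) + (-2)·(4/11) + (1)·(4/11) = 14/11.
s2: (5)·(3/11) + (-1)·(4/11) + (-3)·(4/11) = -1/11.
The best pure response is s1 with expected payoff 14/11.

14/11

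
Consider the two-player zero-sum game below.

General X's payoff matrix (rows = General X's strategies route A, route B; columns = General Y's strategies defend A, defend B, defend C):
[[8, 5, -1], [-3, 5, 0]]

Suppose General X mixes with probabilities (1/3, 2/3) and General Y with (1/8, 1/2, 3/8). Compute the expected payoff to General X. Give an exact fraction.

59/24

Against (1/8, 1/2, 3/8), each row's expected payoff is route A: 25/8; route B: 17/8.
Taking the (1/3, 2/3)-weighted average: (1/3)·(25/8) + (2/3)·(17/8) = 59/24.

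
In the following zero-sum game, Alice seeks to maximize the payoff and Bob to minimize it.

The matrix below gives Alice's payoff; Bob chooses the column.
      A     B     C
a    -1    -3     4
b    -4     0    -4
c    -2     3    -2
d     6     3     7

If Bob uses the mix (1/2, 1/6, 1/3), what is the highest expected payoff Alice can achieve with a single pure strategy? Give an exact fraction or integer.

35/6

a: (-1)·(1/2) + (-3)·(1/6) + (4)·(1/3) = 1/3.
b: (-4)·(1/2) + (0)·(1/6) + (-4)·(1/3) = -10/3.
c: (-2)·(1/2) + (3)·(1/6) + (-2)·(1/3) = -7/6.
d: (6)·(1/2) + (3)·(1/6) + (7)·(1/3) = 35/6.
The best pure response is d with expected payoff 35/6.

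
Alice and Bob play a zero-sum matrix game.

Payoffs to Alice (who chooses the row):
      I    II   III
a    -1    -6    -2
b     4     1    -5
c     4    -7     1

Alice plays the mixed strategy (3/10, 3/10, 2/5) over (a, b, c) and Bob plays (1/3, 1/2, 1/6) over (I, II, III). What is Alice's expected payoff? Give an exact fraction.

-8/5

Against (1/3, 1/2, 1/6), each row's expected payoff is a: -11/3; b: 1; c: -2.
Taking the (3/10, 3/10, 2/5)-weighted average: (3/10)·(-11/3) + (3/10)·(1) + (2/5)·(-2) = -8/5.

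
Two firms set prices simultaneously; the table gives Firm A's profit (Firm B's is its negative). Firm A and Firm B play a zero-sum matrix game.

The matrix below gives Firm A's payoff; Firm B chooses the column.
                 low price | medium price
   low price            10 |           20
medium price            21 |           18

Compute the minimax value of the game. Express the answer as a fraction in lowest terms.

Row minima are 10 and 18, so Firm A's maximin is 18; column maxima are 21 and 20, so Firm B's minimax is 20. These differ, so the equilibrium is in mixed strategies.
Let Firm A play low price with probability p. Firm B is indifferent when 10p + 21(1−p) = 20p + 18(1−p), giving p = 3/13.
Let Firm B play low price with probability q. Firm A is indifferent when 10q + 20(1−q) = 21q + 18(1−q), giving q = 2/13.
The value is 10·(2/13) + (20)·(11/13) = 240/13.

240/13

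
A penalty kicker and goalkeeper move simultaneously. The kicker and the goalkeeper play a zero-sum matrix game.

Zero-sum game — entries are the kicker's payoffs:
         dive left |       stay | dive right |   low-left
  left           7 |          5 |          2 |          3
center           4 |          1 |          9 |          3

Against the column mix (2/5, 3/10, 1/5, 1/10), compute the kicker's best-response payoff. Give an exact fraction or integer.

left: (7)·(2/5) + (5)·(3/10) + (2)·(1/5) + (3)·(1/10) = 5.
center: (4)·(2/5) + (1)·(3/10) + (9)·(1/5) + (3)·(1/10) = 4.
The best pure response is left with expected payoff 5.

5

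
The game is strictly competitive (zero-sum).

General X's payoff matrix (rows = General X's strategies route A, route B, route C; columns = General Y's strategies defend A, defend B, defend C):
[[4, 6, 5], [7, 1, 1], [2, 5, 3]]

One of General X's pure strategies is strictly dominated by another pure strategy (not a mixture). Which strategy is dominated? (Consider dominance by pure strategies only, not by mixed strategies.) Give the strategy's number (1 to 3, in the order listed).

3

Compare route C with route A: 4 > 2, 6 > 5, 5 > 3.
So route A strictly dominates route C for General X; route C is strictly dominated.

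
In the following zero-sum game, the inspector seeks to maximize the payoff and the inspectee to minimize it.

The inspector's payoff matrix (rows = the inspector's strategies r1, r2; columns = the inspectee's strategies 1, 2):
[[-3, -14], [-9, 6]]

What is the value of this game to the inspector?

-72/13

Row minima are -14 and -9, so the inspector's maximin is -9; column maxima are -3 and 6, so the inspectee's minimax is -3. These differ, so the equilibrium is in mixed strategies.
Let the inspector play r1 with probability p. The inspectee is indifferent when −3p − 9(1−p) = −14p + 6(1−p), giving p = 15/26.
Let the inspectee play 1 with probability q. The inspector is indifferent when −3q − 14(1−q) = −9q + 6(1−q), giving q = 10/13.
The value is -3·(10/13) + (-14)·(3/13) = -72/13.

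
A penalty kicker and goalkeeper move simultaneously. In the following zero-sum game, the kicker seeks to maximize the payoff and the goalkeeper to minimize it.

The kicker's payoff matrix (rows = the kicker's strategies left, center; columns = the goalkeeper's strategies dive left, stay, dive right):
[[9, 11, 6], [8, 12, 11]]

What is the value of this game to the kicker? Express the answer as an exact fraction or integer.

Column stay is strictly dominated by dive left for the goalkeeper (it gives the kicker more in every row).
The remaining 2×2 game on (left, center) × (dive left, dive right) has no saddle point. Let the kicker play left with probability p; indifference gives 9p + 8(1−p) = 6p + 11(1−p), so p = 1/2.
Similarly the goalkeeper's optimal q on dive left is 5/6, and the value is 9·(5/6) + (6)·(1/6) = 17/2.

17/2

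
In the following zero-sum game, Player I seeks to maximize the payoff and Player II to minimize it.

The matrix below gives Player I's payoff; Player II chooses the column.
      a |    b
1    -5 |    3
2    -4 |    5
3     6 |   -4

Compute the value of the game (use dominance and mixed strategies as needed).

Row 1 is strictly dominated by row 2, so Player I never plays it.
The remaining 2×2 game on (2, 3) × (a, b) has no saddle point. Let Player I play 2 with probability p; indifference gives −4p + 6(1−p) = 5p − 4(1−p), so p = 10/19.
Similarly Player II's optimal q on a is 9/19, and the value is -4·(9/19) + (5)·(10/19) = 14/19.

14/19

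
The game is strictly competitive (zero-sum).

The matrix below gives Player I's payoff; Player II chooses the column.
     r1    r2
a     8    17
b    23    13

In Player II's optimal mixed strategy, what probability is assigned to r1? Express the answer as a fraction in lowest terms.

4/19

Row minima are 8 and 13, so Player I's maximin is 13; column maxima are 23 and 17, so Player II's minimax is 17. These differ, so the equilibrium is in mixed strategies.
Let Player II play r1 with probability q. Player I is indifferent when 8q + 17(1−q) = 23q + 13(1−q), giving q = 4/19.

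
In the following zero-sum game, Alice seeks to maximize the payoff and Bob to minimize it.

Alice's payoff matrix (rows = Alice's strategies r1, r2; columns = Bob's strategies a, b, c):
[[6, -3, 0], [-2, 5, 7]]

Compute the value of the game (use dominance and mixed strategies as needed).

3/2

Column c is strictly dominated by b for Bob (it gives Alice more in every row).
The remaining 2×2 game on (r1, r2) × (a, b) has no saddle point. Let Alice play r1 with probability p; indifference gives 6p − 2(1−p) = −3p + 5(1−p), so p = 7/16.
Similarly Bob's optimal q on a is 1/2, and the value is 6·(1/2) + (-3)·(1/2) = 3/2.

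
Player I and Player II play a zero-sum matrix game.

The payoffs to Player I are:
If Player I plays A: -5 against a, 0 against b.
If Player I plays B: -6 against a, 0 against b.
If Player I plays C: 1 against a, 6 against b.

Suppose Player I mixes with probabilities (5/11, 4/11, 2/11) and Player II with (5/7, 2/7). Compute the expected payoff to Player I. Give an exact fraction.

-211/77

Against (5/7, 2/7), each row's expected payoff is A: -25/7; B: -30/7; C: 17/7.
Taking the (5/11, 4/11, 2/11)-weighted average: (5/11)·(-25/7) + (4/11)·(-30/7) + (2/11)·(17/7) = -211/77.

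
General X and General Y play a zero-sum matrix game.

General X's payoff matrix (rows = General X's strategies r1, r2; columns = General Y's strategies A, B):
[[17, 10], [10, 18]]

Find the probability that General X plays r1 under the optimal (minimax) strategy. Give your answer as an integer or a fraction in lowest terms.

Row minima are 10 and 10, so General X's maximin is 10; column maxima are 17 and 18, so General Y's minimax is 17. These differ, so the equilibrium is in mixed strategies.
Let General X play r1 with probability p. General Y is indifferent when 17p + 10(1−p) = 10p + 18(1−p), giving p = 8/15.

8/15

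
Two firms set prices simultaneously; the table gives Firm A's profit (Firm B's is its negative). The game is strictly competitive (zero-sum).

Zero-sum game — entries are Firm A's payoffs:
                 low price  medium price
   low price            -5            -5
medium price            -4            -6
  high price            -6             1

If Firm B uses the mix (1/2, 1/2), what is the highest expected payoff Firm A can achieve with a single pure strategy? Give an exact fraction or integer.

low price: (-5)·(1/2) + (-5)·(1/2) = -5.
medium price: (-4)·(1/2) + (-6)·(1/2) = -5.
high price: (-6)·(1/2) + (1)·(1/2) = -5/2.
The best pure response is high price with expected payoff -5/2.

-5/2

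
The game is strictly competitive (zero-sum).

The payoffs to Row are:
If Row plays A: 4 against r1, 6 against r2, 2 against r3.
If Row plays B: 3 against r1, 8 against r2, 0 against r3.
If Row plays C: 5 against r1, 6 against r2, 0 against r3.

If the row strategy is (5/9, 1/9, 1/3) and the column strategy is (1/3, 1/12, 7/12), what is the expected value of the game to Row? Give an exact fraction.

Against (1/3, 1/12, 7/12), each row's expected payoff is A: 3; B: 5/3; C: 13/6.
Taking the (5/9, 1/9, 1/3)-weighted average: (5/9)·(3) + (1/9)·(5/3) + (1/3)·(13/6) = 139/54.

139/54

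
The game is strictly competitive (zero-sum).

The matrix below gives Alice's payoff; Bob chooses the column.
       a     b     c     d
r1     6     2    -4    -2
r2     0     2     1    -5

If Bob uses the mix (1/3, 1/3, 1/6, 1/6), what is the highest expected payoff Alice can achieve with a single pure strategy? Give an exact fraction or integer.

r1: (6)·(1/3) + (2)·(1/3) + (-4)·(1/6) + (-2)·(1/6) = 5/3.
r2: (0)·(1/3) + (2)·(1/3) + (1)·(1/6) + (-5)·(1/6) = 0.
The best pure response is r1 with expected payoff 5/3.

5/3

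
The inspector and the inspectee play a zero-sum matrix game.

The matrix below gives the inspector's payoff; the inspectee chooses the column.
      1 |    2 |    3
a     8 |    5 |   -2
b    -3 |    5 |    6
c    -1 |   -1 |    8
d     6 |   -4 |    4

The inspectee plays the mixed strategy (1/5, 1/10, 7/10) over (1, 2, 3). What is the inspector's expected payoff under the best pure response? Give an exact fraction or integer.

53/10

a: (8)·(1/5) + (5)·(1/10) + (-2)·(7/10) = 7/10.
b: (-3)·(1/5) + (5)·(1/10) + (6)·(7/10) = 41/10.
c: (-1)·(1/5) + (-1)·(1/10) + (8)·(7/10) = 53/10.
d: (6)·(1/5) + (-4)·(1/10) + (4)·(7/10) = 18/5.
The best pure response is c with expected payoff 53/10.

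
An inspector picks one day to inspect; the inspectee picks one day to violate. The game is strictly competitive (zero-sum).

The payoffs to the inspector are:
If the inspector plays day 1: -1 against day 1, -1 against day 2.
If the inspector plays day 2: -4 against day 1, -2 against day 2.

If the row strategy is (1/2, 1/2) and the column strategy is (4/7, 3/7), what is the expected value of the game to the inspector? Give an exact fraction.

-29/14

Against (4/7, 3/7), each row's expected payoff is day 1: -1; day 2: -22/7.
Taking the (1/2, 1/2)-weighted average: (1/2)·(-1) + (1/2)·(-22/7) = -29/14.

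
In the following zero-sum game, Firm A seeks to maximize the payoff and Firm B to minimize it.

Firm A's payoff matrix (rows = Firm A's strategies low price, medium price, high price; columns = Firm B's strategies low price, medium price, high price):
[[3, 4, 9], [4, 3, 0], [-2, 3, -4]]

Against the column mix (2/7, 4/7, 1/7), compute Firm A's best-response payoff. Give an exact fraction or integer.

31/7

low price: (3)·(2/7) + (4)·(4/7) + (9)·(1/7) = 31/7.
medium price: (4)·(2/7) + (3)·(4/7) + (0)·(1/7) = 20/7.
high price: (-2)·(2/7) + (3)·(4/7) + (-4)·(1/7) = 4/7.
The best pure response is low price with expected payoff 31/7.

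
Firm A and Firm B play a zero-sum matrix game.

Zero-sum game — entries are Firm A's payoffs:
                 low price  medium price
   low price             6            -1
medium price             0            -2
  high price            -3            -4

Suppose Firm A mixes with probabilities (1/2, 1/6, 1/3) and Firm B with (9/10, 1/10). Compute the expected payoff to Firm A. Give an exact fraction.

Against (9/10, 1/10), each row's expected payoff is low price: 53/10; medium price: -1/5; high price: -31/10.
Taking the (1/2, 1/6, 1/3)-weighted average: (1/2)·(53/10) + (1/6)·(-1/5) + (1/3)·(-31/10) = 19/12.

19/12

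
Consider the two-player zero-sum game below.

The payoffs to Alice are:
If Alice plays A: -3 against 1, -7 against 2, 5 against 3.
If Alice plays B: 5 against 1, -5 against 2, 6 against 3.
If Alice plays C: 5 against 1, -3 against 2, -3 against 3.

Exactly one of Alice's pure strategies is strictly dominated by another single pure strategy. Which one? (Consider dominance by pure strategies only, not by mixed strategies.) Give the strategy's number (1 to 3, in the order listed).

1

Compare A with B: 5 > -3, -5 > -7, 6 > 5.
So B strictly dominates A for Alice; A is strictly dominated.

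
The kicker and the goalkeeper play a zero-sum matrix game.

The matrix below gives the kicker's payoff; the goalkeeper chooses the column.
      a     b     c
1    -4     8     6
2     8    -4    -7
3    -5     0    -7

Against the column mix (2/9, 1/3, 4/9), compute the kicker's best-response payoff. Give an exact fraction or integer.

1: (-4)·(2/9) + (8)·(1/3) + (6)·(4/9) = 40/9.
2: (8)·(2/9) + (-4)·(1/3) + (-7)·(4/9) = -8/3.
3: (-5)·(2/9) + (0)·(1/3) + (-7)·(4/9) = -38/9.
The best pure response is 1 with expected payoff 40/9.

40/9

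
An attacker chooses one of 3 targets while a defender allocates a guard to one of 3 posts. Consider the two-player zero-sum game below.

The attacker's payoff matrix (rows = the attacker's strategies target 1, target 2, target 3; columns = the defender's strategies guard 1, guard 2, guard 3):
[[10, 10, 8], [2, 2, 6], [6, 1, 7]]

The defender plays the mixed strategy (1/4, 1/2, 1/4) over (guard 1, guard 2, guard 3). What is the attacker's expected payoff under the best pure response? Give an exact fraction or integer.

19/2

target 1: (10)·(1/4) + (10)·(1/2) + (8)·(1/4) = 19/2.
target 2: (2)·(1/4) + (2)·(1/2) + (6)·(1/4) = 3.
target 3: (6)·(1/4) + (1)·(1/2) + (7)·(1/4) = 15/4.
The best pure response is target 1 with expected payoff 19/2.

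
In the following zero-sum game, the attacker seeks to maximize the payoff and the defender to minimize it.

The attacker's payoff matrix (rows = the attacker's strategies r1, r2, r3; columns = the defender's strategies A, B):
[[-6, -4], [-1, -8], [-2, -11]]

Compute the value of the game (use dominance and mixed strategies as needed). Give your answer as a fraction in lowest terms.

-44/9

Row r3 is strictly dominated by row r2, so the attacker never plays it.
The remaining 2×2 game on (r1, r2) × (A, B) has no saddle point. Let the attacker play r1 with probability p; indifference gives −6p − (1−p) = −4p − 8(1−p), so p = 7/9.
Similarly the defender's optimal q on A is 4/9, and the value is -6·(4/9) + (-4)·(5/9) = -44/9.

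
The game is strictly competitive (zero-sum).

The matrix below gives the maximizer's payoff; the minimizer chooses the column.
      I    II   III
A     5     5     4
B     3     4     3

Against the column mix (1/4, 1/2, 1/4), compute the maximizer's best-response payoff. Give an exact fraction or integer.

19/4

A: (5)·(1/4) + (5)·(1/2) + (4)·(1/4) = 19/4.
B: (3)·(1/4) + (4)·(1/2) + (3)·(1/4) = 7/2.
The best pure response is A with expected payoff 19/4.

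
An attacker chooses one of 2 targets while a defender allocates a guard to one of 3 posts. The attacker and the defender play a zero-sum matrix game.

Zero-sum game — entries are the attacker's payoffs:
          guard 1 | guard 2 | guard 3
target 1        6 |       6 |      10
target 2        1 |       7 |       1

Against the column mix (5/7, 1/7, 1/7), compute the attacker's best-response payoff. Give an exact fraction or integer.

target 1: (6)·(5/7) + (6)·(1/7) + (10)·(1/7) = 46/7.
target 2: (1)·(5/7) + (7)·(1/7) + (1)·(1/7) = 13/7.
The best pure response is target 1 with expected payoff 46/7.

46/7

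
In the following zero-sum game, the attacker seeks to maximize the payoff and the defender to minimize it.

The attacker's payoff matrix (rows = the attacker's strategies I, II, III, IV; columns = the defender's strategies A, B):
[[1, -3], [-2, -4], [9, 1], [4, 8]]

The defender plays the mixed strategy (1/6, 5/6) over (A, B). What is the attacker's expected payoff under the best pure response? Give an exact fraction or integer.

22/3

I: (1)·(1/6) + (-3)·(5/6) = -7/3.
II: (-2)·(1/6) + (-4)·(5/6) = -11/3.
III: (9)·(1/6) + (1)·(5/6) = 7/3.
IV: (4)·(1/6) + (8)·(5/6) = 22/3.
The best pure response is IV with expected payoff 22/3.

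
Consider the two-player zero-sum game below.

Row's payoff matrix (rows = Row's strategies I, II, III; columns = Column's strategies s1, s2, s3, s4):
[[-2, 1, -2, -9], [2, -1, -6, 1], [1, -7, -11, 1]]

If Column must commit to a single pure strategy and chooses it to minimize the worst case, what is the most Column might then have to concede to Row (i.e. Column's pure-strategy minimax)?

-2

The worst case (largest entry) in each column is s1: 2, s2: 1, s3: -2, s4: 1.
The best (smallest) of these is -2.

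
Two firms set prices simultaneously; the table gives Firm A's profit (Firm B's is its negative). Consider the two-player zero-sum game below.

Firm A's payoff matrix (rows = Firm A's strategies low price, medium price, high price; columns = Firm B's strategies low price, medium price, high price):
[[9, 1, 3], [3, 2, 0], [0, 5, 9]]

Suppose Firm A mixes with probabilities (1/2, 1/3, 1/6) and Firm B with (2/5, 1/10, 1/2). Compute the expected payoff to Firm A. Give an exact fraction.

39/10

Against (2/5, 1/10, 1/2), each row's expected payoff is low price: 26/5; medium price: 7/5; high price: 5.
Taking the (1/2, 1/3, 1/6)-weighted average: (1/2)·(26/5) + (1/3)·(7/5) + (1/6)·(5) = 39/10.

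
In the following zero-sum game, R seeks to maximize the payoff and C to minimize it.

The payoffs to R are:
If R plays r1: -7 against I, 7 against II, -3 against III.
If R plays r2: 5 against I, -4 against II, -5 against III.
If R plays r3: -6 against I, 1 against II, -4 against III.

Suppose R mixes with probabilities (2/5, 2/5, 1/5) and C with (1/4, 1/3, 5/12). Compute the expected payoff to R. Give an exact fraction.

-17/10

Against (1/4, 1/3, 5/12), each row's expected payoff is r1: -2/3; r2: -13/6; r3: -17/6.
Taking the (2/5, 2/5, 1/5)-weighted average: (2/5)·(-2/3) + (2/5)·(-13/6) + (1/5)·(-17/6) = -17/10.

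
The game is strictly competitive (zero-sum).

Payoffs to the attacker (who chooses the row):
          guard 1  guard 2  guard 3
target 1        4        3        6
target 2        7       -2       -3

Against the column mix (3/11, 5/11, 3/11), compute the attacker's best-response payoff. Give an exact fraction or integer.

45/11

target 1: (4)·(3/11) + (3)·(5/11) + (6)·(3/11) = 45/11.
target 2: (7)·(3/11) + (-2)·(5/11) + (-3)·(3/11) = 2/11.
The best pure response is target 1 with expected payoff 45/11.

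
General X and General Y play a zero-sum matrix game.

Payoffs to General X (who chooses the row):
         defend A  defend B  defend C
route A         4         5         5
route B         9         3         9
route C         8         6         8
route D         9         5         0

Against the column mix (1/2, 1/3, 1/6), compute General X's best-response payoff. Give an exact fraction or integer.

route A: (4)·(1/2) + (5)·(1/3) + (5)·(1/6) = 9/2.
route B: (9)·(1/2) + (3)·(1/3) + (9)·(1/6) = 7.
route C: (8)·(1/2) + (6)·(1/3) + (8)·(1/6) = 22/3.
route D: (9)·(1/2) + (5)·(1/3) + (0)·(1/6) = 37/6.
The best pure response is route C with expected payoff 22/3.

22/3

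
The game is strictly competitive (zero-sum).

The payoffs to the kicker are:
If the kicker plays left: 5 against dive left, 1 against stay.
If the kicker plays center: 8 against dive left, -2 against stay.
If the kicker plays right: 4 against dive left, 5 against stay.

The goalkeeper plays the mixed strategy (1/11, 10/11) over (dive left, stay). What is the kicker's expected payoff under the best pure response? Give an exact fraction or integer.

left: (5)·(1/11) + (1)·(10/11) = 15/11.
center: (8)·(1/11) + (-2)·(10/11) = -12/11.
right: (4)·(1/11) + (5)·(10/11) = 54/11.
The best pure response is right with expected payoff 54/11.

54/11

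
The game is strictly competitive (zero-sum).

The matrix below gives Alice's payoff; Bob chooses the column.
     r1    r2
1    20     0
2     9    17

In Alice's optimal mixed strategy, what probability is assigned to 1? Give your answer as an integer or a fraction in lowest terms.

2/7

Row minima are 0 and 9, so Alice's maximin is 9; column maxima are 20 and 17, so Bob's minimax is 17. These differ, so the equilibrium is in mixed strategies.
Let Alice play 1 with probability p. Bob is indifferent when 20p + 9(1−p) = 17(1−p), giving p = 2/7.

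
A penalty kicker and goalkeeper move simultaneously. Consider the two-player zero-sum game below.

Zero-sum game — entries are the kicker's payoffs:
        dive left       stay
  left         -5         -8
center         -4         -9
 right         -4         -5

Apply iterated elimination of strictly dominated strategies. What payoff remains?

Row left is strictly dominated by row right (-4>-5, -5>-8); eliminate left.
Column dive left is strictly dominated by stay for the goalkeeper (-9<-4, -5<-4); eliminate dive left.
Row center is strictly dominated by row right (-5>-9); eliminate center.
Only (right, stay) remains, with payoff -5.

-5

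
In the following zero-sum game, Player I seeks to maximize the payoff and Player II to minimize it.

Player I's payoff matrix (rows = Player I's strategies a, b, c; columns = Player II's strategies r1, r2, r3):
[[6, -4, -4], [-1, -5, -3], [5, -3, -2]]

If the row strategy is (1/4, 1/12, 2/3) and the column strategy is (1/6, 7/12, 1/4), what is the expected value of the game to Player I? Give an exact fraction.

Against (1/6, 7/12, 1/4), each row's expected payoff is a: -7/3; b: -23/6; c: -17/12.
Taking the (1/4, 1/12, 2/3)-weighted average: (1/4)·(-7/3) + (1/12)·(-23/6) + (2/3)·(-17/12) = -133/72.

-133/72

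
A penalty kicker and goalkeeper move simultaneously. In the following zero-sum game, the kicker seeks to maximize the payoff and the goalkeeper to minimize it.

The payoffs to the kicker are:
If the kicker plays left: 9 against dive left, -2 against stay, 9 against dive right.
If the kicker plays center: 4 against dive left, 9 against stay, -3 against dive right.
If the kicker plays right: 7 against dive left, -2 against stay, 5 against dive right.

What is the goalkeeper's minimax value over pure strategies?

9

The worst case (largest entry) in each column is dive left: 9, stay: 9, dive right: 9.
The best (smallest) of these is 9.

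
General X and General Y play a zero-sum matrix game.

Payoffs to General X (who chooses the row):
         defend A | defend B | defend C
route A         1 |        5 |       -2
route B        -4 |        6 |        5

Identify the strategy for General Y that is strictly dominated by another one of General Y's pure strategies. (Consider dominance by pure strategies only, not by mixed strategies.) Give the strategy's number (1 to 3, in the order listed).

General Y prefers columns that give General X less. Compare defend B with defend A: 1 < 5, -4 < 6.
So defend A strictly dominates defend B for General Y; defend B is strictly dominated.

2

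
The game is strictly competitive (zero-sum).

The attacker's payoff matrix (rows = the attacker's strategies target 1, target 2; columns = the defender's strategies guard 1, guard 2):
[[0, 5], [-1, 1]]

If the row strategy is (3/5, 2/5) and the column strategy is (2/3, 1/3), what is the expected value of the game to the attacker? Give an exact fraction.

Against (2/3, 1/3), each row's expected payoff is target 1: 5/3; target 2: -1/3.
Taking the (3/5, 2/5)-weighted average: (3/5)·(5/3) + (2/5)·(-1/3) = 13/15.

13/15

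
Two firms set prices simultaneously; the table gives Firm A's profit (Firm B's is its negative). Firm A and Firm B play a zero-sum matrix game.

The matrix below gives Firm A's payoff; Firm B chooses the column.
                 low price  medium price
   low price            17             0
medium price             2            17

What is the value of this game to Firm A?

289/32

Row minima are 0 and 2, so Firm A's maximin is 2; column maxima are 17 and 17, so Firm B's minimax is 17. These differ, so the equilibrium is in mixed strategies.
Let Firm A play low price with probability p. Firm B is indifferent when 17p + 2(1−p) = 17(1−p), giving p = 15/32.
Let Firm B play low price with probability q. Firm A is indifferent when 17q = 2q + 17(1−q), giving q = 17/32.
The value is 17·(17/32) + (0)·(15/32) = 289/32.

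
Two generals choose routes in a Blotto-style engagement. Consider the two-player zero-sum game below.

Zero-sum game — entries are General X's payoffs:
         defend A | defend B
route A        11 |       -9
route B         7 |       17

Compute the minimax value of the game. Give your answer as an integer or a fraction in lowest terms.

Row minima are -9 and 7, so General X's maximin is 7; column maxima are 11 and 17, so General Y's minimax is 11. These differ, so the equilibrium is in mixed strategies.
Let General X play route A with probability p. General Y is indifferent when 11p + 7(1−p) = −9p + 17(1−p), giving p = 1/3.
Let General Y play defend A with probability q. General X is indifferent when 11q − 9(1−q) = 7q + 17(1−q), giving q = 13/15.
The value is 11·(13/15) + (-9)·(2/15) = 25/3.

25/3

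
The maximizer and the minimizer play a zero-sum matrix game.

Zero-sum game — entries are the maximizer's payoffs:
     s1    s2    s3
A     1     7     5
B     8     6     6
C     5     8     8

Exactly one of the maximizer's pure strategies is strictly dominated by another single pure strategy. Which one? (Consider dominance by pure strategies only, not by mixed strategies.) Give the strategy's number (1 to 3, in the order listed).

Compare A with C: 5 > 1, 8 > 7, 8 > 5.
So C strictly dominates A for the maximizer; A is strictly dominated.

1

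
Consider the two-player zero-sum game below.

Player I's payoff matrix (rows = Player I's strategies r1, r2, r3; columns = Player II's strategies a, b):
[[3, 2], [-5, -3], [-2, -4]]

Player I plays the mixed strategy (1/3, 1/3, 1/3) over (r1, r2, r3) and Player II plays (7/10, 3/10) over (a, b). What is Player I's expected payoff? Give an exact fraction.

Against (7/10, 3/10), each row's expected payoff is r1: 27/10; r2: -22/5; r3: -13/5.
Taking the (1/3, 1/3, 1/3)-weighted average: (1/3)·(27/10) + (1/3)·(-22/5) + (1/3)·(-13/5) = -43/30.

-43/30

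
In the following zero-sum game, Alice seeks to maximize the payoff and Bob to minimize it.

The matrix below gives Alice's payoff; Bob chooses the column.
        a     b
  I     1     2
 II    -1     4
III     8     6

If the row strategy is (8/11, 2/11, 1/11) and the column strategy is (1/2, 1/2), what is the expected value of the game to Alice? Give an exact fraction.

2

Against (1/2, 1/2), each row's expected payoff is I: 3/2; II: 3/2; III: 7.
Taking the (8/11, 2/11, 1/11)-weighted average: (8/11)·(3/2) + (2/11)·(3/2) + (1/11)·(7) = 2.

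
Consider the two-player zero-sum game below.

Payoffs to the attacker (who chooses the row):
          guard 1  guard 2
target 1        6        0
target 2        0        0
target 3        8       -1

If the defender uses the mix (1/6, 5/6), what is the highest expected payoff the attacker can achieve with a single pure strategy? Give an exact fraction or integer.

target 1: (6)·(1/6) + (0)·(5/6) = 1.
target 2: (0)·(1/6) + (0)·(5/6) = 0.
target 3: (8)·(1/6) + (-1)·(5/6) = 1/2.
The best pure response is target 1 with expected payoff 1.

1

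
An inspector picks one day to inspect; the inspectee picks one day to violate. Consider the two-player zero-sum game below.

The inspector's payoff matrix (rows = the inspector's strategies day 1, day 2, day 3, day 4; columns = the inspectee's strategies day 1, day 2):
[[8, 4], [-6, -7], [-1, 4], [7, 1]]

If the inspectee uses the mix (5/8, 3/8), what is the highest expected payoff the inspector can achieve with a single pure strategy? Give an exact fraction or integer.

13/2

day 1: (8)·(5/8) + (4)·(3/8) = 13/2.
day 2: (-6)·(5/8) + (-7)·(3/8) = -51/8.
day 3: (-1)·(5/8) + (4)·(3/8) = 7/8.
day 4: (7)·(5/8) + (1)·(3/8) = 19/4.
The best pure response is day 1 with expected payoff 13/2.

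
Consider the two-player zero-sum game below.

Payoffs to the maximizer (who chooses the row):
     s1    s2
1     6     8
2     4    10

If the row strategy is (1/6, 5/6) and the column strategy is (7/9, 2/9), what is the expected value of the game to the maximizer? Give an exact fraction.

Against (7/9, 2/9), each row's expected payoff is 1: 58/9; 2: 16/3.
Taking the (1/6, 5/6)-weighted average: (1/6)·(58/9) + (5/6)·(16/3) = 149/27.

149/27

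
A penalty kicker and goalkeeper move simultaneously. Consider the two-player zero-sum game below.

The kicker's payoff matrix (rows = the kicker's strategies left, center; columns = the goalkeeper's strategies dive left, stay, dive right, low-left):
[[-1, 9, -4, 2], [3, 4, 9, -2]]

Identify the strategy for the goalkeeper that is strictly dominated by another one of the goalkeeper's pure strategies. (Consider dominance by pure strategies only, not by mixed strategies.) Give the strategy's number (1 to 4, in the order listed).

2

The goalkeeper prefers columns that give the kicker less. Compare stay with dive left: -1 < 9, 3 < 4.
So dive left strictly dominates stay for the goalkeeper; stay is strictly dominated.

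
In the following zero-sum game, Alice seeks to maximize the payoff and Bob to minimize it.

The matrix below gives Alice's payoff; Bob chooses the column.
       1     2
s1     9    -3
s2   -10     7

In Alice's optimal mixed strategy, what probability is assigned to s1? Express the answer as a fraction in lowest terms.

17/29

Row minima are -3 and -10, so Alice's maximin is -3; column maxima are 9 and 7, so Bob's minimax is 7. These differ, so the equilibrium is in mixed strategies.
Let Alice play s1 with probability p. Bob is indifferent when 9p − 10(1−p) = −3p + 7(1−p), giving p = 17/29.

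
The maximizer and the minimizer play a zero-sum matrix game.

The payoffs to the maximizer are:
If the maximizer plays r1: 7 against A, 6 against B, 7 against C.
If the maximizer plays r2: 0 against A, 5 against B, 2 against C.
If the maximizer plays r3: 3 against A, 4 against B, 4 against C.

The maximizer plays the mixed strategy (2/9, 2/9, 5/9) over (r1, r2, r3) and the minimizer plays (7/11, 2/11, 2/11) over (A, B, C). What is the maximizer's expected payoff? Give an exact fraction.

11/3

Against (7/11, 2/11, 2/11), each row's expected payoff is r1: 75/11; r2: 14/11; r3: 37/11.
Taking the (2/9, 2/9, 5/9)-weighted average: (2/9)·(75/11) + (2/9)·(14/11) + (5/9)·(37/11) = 11/3.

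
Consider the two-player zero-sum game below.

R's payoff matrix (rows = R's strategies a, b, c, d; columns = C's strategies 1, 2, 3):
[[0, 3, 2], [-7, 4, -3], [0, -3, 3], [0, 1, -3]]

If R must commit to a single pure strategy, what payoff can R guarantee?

0

The worst-case payoff for each row is a: 0, b: -7, c: -3, d: -3.
The best of these is 0.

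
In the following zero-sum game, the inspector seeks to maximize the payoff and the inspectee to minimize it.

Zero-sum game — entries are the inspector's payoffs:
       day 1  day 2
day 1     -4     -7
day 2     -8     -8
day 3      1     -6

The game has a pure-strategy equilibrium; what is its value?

Row minima: -7, -8, -6 → the inspector's maximin is -6.
Column maxima: 1, -6 → the inspectee's minimax is -6.
They coincide at (day 3, day 2), so the value is -6.

-6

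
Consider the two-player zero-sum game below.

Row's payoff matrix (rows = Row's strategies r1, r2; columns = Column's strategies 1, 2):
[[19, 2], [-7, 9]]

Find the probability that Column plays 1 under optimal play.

Row minima are 2 and -7, so Row's maximin is 2; column maxima are 19 and 9, so Column's minimax is 9. These differ, so the equilibrium is in mixed strategies.
Let Column play 1 with probability q. Row is indifferent when 19q + 2(1−q) = −7q + 9(1−q), giving q = 7/33.

7/33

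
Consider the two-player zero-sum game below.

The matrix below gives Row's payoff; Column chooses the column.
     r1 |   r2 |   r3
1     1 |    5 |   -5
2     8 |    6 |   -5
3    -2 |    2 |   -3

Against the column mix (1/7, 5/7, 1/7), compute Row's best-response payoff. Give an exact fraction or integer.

1: (1)·(1/7) + (5)·(5/7) + (-5)·(1/7) = 3.
2: (8)·(1/7) + (6)·(5/7) + (-5)·(1/7) = 33/7.
3: (-2)·(1/7) + (2)·(5/7) + (-3)·(1/7) = 5/7.
The best pure response is 2 with expected payoff 33/7.

33/7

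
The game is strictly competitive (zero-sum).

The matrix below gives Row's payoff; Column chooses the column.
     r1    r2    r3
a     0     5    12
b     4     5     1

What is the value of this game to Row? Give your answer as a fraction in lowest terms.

Column r2 is strictly dominated by r1 for Column (it gives Row more in every row).
The remaining 2×2 game on (a, b) × (r1, r3) has no saddle point. Let Row play a with probability p; indifference gives 4(1−p) = 12p + (1−p), so p = 1/5.
Similarly Column's optimal q on r1 is 11/15, and the value is 0·(11/15) + (12)·(4/15) = 16/5.

16/5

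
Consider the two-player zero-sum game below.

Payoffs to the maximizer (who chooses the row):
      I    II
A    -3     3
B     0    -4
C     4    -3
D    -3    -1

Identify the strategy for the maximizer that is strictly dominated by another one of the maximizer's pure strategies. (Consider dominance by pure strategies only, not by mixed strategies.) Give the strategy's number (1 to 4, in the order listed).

2

Compare B with C: 4 > 0, -3 > -4.
So C strictly dominates B for the maximizer; B is strictly dominated.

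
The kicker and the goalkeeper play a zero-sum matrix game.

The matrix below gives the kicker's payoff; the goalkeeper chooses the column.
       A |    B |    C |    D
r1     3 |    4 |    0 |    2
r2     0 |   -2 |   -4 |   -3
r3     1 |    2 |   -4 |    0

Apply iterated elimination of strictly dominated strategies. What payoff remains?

Row r2 is strictly dominated by row r1 (3>0, 4>-2, 0>-4, 2>-3); eliminate r2.
Column A is strictly dominated by C for the goalkeeper (0<3, -4<1); eliminate A.
Row r3 is strictly dominated by row r1 (4>2, 0>-4, 2>0); eliminate r3.
Column D is strictly dominated by C for the goalkeeper (0<2); eliminate D.
Column B is strictly dominated by C for the goalkeeper (0<4); eliminate B.
Only (r1, C) remains, with payoff 0.

0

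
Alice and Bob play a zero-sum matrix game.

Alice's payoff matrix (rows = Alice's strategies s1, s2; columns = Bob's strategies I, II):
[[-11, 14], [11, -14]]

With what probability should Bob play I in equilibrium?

14/25

Row minima are -11 and -14, so Alice's maximin is -11; column maxima are 11 and 14, so Bob's minimax is 11. These differ, so the equilibrium is in mixed strategies.
Let Bob play I with probability q. Alice is indifferent when −11q + 14(1−q) = 11q − 14(1−q), giving q = 14/25.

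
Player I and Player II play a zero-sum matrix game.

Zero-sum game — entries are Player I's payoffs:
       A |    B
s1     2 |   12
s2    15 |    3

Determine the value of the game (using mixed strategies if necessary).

87/11

Row minima are 2 and 3, so Player I's maximin is 3; column maxima are 15 and 12, so Player II's minimax is 12. These differ, so the equilibrium is in mixed strategies.
Let Player I play s1 with probability p. Player II is indifferent when 2p + 15(1−p) = 12p + 3(1−p), giving p = 6/11.
Let Player II play A with probability q. Player I is indifferent when 2q + 12(1−q) = 15q + 3(1−q), giving q = 9/22.
The value is 2·(9/22) + (12)·(13/22) = 87/11.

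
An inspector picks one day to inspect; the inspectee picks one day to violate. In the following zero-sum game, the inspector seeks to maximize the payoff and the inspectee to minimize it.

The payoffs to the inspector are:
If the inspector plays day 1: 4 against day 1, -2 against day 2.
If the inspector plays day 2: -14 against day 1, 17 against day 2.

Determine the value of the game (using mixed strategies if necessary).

Row minima are -2 and -14, so the inspector's maximin is -2; column maxima are 4 and 17, so the inspectee's minimax is 4. These differ, so the equilibrium is in mixed strategies.
Let the inspector play day 1 with probability p. The inspectee is indifferent when 4p − 14(1−p) = −2p + 17(1−p), giving p = 31/37.
Let the inspectee play day 1 with probability q. The inspector is indifferent when 4q − 2(1−q) = −14q + 17(1−q), giving q = 19/37.
The value is 4·(19/37) + (-2)·(18/37) = 40/37.

40/37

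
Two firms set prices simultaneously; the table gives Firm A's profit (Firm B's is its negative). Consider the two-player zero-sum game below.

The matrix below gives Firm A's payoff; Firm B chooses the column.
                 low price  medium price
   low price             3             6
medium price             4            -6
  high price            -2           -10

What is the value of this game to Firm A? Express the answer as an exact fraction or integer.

42/13

Row high price is strictly dominated by row medium price, so Firm A never plays it.
The remaining 2×2 game on (low price, medium price) × (low price, medium price) has no saddle point. Let Firm A play low price with probability p; indifference gives 3p + 4(1−p) = 6p − 6(1−p), so p = 10/13.
Similarly Firm B's optimal q on low price is 12/13, and the value is 3·(12/13) + (6)·(1/13) = 42/13.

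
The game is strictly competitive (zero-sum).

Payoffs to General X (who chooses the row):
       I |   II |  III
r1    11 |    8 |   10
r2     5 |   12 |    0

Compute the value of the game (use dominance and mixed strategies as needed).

Column I is strictly dominated by III for General Y (it gives General X more in every row).
The remaining 2×2 game on (r1, r2) × (II, III) has no saddle point. Let General X play r1 with probability p; indifference gives 8p + 12(1−p) = 10p, so p = 6/7.
Similarly General Y's optimal q on II is 5/7, and the value is 8·(5/7) + (10)·(2/7) = 60/7.

60/7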